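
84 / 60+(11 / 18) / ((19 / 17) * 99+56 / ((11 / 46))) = 8135143 / 5803470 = 1.40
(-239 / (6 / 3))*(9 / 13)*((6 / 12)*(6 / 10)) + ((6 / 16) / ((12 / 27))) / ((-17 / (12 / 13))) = -219807 / 8840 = -24.87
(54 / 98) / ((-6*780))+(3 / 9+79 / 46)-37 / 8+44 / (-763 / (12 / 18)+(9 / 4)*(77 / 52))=-4327051943 / 1656002530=-2.61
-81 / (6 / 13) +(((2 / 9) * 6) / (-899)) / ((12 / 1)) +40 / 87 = -2832503 / 16182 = -175.04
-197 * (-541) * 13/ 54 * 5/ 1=6927505/ 54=128287.13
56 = 56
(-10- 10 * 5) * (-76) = 4560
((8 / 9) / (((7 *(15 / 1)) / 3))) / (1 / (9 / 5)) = 8 / 175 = 0.05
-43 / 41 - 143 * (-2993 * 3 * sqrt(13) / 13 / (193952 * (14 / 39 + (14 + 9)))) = -43 / 41 + 350181 * sqrt(13) / 16062752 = -0.97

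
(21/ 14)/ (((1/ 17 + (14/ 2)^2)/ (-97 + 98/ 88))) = -2.93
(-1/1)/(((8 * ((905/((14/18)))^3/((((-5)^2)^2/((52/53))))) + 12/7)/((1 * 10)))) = -454475/899138565222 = -0.00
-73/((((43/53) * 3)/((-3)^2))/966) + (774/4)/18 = -44847599/172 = -260741.85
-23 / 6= -3.83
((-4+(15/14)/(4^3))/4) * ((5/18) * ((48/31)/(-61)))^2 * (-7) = 89225/257463432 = 0.00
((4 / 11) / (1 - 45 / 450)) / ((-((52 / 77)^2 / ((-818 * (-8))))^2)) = -21383403096440 / 257049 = -83188042.34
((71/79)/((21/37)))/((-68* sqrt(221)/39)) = -2627* sqrt(221)/639268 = -0.06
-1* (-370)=370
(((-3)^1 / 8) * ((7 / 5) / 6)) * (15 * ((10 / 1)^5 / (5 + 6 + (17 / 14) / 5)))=-9187500 / 787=-11674.08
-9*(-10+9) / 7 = 9 / 7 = 1.29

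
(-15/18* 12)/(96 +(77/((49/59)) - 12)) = -70/1237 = -0.06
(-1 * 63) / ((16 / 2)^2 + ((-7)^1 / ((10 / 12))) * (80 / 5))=315 / 352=0.89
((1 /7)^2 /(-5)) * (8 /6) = -4 /735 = -0.01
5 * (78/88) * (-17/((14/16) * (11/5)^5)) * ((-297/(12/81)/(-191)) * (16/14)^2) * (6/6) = -241663500000/10550934163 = -22.90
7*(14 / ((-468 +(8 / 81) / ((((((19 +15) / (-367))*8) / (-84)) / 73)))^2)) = 10323369 / 12841954322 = 0.00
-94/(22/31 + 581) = -0.16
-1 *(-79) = 79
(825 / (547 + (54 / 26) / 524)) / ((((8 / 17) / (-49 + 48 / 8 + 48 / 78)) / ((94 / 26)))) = -47579910675 / 96880966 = -491.12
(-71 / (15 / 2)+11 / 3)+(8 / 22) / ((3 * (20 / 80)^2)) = -637 / 165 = -3.86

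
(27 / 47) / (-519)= -9 / 8131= -0.00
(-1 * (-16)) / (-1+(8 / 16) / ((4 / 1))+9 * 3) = 128 / 209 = 0.61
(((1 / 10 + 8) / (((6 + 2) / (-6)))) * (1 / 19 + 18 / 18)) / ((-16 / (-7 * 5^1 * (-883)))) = 7509915 / 608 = 12351.83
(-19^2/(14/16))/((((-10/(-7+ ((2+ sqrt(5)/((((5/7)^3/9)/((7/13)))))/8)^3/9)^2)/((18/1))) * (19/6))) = 4019018995407130402716267479/253407472500000000000000-65833351548612773775867 * sqrt(5)/9282325000000000000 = 0.97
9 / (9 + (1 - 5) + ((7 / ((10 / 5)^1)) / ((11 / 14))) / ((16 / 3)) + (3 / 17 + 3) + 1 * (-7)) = 26928 / 6019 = 4.47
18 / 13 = 1.38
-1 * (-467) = 467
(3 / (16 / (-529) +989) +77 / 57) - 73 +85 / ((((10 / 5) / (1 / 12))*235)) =-42271621499 / 590130120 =-71.63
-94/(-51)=94/51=1.84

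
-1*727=-727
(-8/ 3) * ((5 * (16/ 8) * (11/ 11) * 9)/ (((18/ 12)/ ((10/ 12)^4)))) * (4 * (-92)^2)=-211600000/ 81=-2612345.68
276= 276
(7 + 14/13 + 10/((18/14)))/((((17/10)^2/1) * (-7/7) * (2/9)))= -24.69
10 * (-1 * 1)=-10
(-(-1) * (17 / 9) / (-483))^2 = 0.00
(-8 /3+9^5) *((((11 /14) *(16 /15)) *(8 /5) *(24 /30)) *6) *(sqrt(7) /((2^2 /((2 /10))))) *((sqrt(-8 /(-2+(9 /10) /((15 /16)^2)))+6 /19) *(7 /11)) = 45347584 *sqrt(7) /11875+45347584 *sqrt(2135) /22875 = 101702.71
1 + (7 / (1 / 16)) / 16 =8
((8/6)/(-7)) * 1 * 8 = -32/21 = -1.52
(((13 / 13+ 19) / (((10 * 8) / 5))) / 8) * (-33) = -165 / 32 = -5.16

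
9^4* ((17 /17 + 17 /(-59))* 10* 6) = 16533720 /59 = 280232.54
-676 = -676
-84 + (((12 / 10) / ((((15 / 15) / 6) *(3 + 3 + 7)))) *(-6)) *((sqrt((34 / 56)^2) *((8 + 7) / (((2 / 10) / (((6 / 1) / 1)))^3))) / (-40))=1851306 / 91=20344.02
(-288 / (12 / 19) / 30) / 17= -76 / 85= -0.89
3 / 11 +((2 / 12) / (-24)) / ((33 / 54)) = 23 / 88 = 0.26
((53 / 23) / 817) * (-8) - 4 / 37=-90852 / 695267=-0.13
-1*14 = -14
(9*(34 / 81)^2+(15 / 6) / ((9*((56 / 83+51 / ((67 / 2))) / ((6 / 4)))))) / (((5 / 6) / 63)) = 442768529 / 3298860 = 134.22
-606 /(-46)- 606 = -13635 /23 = -592.83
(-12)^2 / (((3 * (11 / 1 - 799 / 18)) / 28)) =-24192 / 601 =-40.25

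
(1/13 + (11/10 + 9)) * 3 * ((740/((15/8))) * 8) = 6265728/65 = 96395.82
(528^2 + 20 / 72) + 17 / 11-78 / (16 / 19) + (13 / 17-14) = 3752147021 / 13464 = 278679.96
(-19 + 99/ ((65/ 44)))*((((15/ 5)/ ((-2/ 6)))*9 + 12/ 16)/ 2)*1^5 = -1001841/ 520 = -1926.62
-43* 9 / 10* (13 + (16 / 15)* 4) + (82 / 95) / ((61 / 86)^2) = -2356059569 / 3534950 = -666.50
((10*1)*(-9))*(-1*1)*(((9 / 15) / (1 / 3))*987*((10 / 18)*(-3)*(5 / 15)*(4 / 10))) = -35532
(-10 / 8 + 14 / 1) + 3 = 63 / 4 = 15.75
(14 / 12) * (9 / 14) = 3 / 4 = 0.75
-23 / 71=-0.32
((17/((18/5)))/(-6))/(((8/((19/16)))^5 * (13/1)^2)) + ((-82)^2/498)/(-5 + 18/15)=-3514040868670321175/988990230780444672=-3.55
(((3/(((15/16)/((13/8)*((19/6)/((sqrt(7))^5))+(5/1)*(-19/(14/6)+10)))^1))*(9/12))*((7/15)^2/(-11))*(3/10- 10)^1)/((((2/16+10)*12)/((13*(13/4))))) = 4049071*sqrt(7)/1683990000+1491763/1002375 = 1.49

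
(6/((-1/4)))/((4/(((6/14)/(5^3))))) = -0.02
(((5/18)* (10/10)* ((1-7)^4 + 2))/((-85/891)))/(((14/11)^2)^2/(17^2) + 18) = -15991881147/76200898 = -209.86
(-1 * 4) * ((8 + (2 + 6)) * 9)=-576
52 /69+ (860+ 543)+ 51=100378 /69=1454.75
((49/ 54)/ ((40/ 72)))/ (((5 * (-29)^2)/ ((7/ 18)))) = 343/ 2270700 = 0.00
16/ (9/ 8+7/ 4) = 128/ 23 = 5.57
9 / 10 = 0.90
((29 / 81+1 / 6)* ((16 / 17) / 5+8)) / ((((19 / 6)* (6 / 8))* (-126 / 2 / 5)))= -4640 / 32319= -0.14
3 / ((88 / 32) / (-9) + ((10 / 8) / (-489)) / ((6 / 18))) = -8802 / 919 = -9.58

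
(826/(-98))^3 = -205379/343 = -598.77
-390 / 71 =-5.49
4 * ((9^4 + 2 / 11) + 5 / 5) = 288736 / 11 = 26248.73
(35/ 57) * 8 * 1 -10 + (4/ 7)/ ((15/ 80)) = -814/ 399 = -2.04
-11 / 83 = -0.13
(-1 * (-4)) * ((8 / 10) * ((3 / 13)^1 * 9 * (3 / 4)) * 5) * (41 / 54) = 246 / 13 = 18.92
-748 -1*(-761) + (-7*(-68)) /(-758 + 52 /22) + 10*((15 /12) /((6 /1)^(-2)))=960805 /2078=462.37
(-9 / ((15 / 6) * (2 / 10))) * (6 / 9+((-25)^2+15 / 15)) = -11280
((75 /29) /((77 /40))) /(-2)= -1500 /2233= -0.67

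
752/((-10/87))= -32712/5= -6542.40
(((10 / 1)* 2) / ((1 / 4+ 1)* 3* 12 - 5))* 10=5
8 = 8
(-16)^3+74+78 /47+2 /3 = -566774 /141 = -4019.67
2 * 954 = 1908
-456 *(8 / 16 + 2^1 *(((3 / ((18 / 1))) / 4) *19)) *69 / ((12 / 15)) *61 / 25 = -399855 / 2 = -199927.50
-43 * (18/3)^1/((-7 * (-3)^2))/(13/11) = 946/273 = 3.47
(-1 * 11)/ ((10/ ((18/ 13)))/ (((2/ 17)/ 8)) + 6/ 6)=-99/ 4429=-0.02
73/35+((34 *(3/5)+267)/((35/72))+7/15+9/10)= 624409/1050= 594.68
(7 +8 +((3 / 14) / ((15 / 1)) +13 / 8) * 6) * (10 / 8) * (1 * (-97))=-337269 / 112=-3011.33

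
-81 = -81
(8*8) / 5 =64 / 5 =12.80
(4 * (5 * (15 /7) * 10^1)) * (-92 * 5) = -1380000 /7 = -197142.86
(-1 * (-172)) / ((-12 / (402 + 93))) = -7095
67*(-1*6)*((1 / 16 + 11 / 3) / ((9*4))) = -11993 / 288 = -41.64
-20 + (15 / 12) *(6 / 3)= -35 / 2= -17.50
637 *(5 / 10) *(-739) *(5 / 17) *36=-42366870 / 17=-2492168.82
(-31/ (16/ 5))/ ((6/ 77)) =-124.32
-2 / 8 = -1 / 4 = -0.25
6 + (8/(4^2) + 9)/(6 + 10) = 211/32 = 6.59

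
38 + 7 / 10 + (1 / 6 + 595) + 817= 21763 / 15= 1450.87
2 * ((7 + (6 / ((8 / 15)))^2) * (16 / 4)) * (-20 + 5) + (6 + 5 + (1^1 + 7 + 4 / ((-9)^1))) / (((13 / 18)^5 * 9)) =-11894005563 / 742586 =-16017.01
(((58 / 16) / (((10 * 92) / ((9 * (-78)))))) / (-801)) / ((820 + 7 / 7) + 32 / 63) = 71253 / 16950797600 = 0.00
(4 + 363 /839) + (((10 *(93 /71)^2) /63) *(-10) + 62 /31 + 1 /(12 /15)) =4.96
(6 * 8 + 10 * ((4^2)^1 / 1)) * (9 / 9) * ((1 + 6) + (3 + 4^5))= 215072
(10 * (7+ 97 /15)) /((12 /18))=202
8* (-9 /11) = -72 /11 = -6.55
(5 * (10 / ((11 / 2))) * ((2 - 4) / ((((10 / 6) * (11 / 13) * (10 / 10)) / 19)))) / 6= -4940 / 121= -40.83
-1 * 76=-76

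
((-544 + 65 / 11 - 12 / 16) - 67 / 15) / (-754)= 358583 / 497640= 0.72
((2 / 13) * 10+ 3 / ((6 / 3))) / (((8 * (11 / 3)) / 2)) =237 / 1144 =0.21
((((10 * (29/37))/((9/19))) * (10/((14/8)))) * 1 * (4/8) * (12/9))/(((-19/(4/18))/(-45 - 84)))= 1995200/20979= 95.10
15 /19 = 0.79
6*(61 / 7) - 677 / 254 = 88225 / 1778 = 49.62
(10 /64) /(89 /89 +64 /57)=285 /3872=0.07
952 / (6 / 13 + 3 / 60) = 35360 / 19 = 1861.05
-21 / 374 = -0.06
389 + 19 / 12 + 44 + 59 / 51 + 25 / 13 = 1160683 / 2652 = 437.66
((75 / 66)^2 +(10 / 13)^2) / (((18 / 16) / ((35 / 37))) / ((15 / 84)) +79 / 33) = 11551875 / 55543202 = 0.21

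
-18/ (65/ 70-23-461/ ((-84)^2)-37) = 127008/ 417269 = 0.30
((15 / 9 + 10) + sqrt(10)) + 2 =sqrt(10) + 41 / 3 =16.83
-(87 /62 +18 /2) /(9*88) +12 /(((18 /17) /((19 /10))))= 587071 /27280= 21.52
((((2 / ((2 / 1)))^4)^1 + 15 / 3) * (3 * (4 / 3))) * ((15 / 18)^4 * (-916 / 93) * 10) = -1139.98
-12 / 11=-1.09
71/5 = 14.20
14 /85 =0.16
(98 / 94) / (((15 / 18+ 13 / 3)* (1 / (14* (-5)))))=-20580 / 1457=-14.12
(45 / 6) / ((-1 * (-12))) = 5 / 8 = 0.62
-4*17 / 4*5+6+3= -76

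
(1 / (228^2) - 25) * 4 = -1299599 / 12996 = -100.00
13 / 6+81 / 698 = 2390 / 1047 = 2.28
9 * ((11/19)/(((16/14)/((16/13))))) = 1386/247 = 5.61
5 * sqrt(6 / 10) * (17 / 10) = 6.58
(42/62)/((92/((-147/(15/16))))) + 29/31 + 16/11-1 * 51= -1951516/39215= -49.76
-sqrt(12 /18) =-sqrt(6) /3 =-0.82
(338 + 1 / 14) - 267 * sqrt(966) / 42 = 4733 / 14 - 89 * sqrt(966) / 14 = 140.49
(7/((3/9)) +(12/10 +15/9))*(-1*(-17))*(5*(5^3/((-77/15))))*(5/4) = -9509375/154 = -61749.19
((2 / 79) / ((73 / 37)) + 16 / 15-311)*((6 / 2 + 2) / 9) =-26809673 / 155709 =-172.18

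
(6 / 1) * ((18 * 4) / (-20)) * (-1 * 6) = 648 / 5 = 129.60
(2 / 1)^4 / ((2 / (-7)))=-56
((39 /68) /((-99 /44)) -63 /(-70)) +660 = 336929 /510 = 660.65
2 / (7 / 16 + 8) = 0.24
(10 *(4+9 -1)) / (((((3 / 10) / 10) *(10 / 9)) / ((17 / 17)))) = 3600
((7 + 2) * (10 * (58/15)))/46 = 174/23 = 7.57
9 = 9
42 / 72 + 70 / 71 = 1.57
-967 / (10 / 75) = -14505 / 2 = -7252.50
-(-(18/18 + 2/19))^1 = 1.11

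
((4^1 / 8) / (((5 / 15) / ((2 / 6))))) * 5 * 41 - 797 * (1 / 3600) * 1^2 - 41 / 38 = 101.20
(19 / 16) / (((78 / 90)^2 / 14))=29925 / 1352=22.13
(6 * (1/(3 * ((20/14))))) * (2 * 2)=28/5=5.60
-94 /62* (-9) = 423 /31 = 13.65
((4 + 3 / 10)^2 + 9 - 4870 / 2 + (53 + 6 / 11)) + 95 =-2484861 / 1100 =-2258.96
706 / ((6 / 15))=1765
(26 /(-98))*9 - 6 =-411 /49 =-8.39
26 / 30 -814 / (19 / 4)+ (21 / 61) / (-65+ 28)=-109680386 / 643245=-170.51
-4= -4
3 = 3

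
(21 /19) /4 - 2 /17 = 205 /1292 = 0.16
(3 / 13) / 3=1 / 13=0.08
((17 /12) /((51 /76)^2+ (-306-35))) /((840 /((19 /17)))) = -6859 /1239219450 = -0.00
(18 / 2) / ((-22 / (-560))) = 2520 / 11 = 229.09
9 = 9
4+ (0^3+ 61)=65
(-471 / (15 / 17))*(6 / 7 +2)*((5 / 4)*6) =-80070 / 7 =-11438.57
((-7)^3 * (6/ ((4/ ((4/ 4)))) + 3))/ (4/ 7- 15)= 21609/ 202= 106.98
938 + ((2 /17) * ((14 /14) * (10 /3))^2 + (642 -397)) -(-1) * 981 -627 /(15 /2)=1592506 /765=2081.71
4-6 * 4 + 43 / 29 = -537 / 29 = -18.52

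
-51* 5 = -255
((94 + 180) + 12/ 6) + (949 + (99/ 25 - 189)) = 25999/ 25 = 1039.96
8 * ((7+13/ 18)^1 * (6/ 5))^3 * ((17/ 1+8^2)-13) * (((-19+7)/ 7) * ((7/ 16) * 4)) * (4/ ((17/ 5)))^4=-110002954240/ 44217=-2487797.78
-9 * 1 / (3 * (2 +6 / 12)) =-6 / 5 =-1.20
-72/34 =-36/17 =-2.12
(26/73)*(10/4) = 65/73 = 0.89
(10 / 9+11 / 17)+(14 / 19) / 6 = 1.88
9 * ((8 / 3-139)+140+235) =2148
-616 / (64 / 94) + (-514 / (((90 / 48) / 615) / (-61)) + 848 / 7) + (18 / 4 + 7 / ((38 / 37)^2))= 51971997981 / 5054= 10283339.53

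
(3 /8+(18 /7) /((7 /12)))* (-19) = -35625 /392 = -90.88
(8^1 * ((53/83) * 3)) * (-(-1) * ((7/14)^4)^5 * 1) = 0.00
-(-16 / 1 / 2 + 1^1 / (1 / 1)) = 7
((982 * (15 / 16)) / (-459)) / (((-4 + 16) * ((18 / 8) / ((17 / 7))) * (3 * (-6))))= 2455 / 244944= 0.01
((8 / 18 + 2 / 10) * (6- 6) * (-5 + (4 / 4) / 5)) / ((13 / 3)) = 0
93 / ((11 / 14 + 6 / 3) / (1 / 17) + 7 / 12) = 7812 / 4027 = 1.94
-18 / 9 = -2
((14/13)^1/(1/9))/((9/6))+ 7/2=259/26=9.96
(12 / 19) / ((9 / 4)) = 0.28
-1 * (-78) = 78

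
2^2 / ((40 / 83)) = 83 / 10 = 8.30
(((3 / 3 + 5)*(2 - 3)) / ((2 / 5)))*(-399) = 5985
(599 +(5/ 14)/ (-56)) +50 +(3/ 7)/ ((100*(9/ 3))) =12720303/ 19600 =649.00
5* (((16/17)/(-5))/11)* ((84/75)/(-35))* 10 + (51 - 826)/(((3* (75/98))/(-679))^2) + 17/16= -82138160336633/1211760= -67784181.96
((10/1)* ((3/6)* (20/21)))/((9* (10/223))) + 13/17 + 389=401.56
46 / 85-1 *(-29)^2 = -71439 / 85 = -840.46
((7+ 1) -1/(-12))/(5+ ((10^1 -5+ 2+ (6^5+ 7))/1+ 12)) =97/93684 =0.00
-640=-640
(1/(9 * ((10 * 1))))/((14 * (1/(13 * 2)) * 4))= 13/2520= 0.01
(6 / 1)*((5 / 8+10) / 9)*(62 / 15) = 527 / 18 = 29.28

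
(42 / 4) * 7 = 147 / 2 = 73.50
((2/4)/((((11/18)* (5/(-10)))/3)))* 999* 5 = -269730/11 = -24520.91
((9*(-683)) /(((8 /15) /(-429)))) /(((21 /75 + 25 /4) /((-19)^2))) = 356992403625 /1306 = 273347935.39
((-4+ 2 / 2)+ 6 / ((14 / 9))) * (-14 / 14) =-0.86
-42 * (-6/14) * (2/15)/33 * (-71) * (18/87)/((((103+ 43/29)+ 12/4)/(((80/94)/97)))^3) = -6114406400/10521813845255024109699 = -0.00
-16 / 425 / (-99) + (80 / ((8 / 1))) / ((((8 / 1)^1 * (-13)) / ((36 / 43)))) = -1884431 / 23519925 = -0.08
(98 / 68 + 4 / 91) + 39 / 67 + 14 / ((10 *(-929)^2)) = 2.07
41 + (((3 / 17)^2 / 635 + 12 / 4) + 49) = 17066904 / 183515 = 93.00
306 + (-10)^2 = 406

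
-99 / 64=-1.55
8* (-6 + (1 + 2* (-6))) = -136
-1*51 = -51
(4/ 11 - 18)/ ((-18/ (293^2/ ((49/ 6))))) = 16654706/ 1617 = 10299.76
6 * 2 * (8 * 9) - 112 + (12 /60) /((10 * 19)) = 714401 /950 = 752.00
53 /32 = 1.66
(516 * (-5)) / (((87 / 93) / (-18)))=1439640 / 29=49642.76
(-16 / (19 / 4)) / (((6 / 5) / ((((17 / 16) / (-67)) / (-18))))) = -85 / 34371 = -0.00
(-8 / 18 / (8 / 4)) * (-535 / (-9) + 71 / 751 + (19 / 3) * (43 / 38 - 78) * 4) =419.51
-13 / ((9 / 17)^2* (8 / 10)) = -18785 / 324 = -57.98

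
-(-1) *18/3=6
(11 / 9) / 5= 11 / 45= 0.24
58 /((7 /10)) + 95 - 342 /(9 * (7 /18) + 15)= 41277 /259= 159.37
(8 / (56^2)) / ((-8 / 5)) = -5 / 3136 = -0.00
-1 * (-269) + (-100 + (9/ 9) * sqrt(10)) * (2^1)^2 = -131 + 4 * sqrt(10) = -118.35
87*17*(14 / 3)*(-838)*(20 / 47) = -115677520 / 47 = -2461223.83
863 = 863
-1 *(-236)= 236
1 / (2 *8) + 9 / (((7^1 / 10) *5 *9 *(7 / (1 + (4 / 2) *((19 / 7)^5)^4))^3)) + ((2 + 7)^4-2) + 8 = 13597404706327608587648040145201541552960112822456834064849420092830465016873937 / 19516167802173371202217181801007549132089844706099814416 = 696725138057757744670166.20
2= 2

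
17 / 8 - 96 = -751 / 8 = -93.88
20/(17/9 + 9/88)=15840/1577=10.04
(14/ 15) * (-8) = -112/ 15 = -7.47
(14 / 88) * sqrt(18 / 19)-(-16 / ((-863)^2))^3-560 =-231341102677724816944 / 413109111924508609+ 21 * sqrt(38) / 836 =-559.85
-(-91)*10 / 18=455 / 9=50.56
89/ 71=1.25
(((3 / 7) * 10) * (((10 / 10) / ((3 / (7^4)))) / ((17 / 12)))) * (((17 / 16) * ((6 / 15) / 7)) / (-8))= -147 / 8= -18.38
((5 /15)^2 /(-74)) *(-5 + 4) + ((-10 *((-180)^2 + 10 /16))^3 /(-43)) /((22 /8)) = 724910467106795206909 /2520144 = 287646446832718.77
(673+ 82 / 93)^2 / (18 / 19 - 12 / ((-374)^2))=2609576681917051 / 5443550865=479388.68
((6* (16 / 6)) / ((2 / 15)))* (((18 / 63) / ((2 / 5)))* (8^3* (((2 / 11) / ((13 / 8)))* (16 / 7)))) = 78643200 / 7007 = 11223.52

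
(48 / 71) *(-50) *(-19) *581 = 26493600 / 71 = 373149.30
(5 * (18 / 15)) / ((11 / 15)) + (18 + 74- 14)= 948 / 11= 86.18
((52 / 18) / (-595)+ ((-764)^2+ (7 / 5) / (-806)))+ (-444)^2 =3370172391707 / 4316130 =780831.99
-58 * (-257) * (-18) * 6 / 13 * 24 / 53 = -38636352 / 689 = -56075.98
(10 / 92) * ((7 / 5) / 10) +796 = 366167 / 460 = 796.02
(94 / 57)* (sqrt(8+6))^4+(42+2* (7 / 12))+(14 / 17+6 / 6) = 237869 / 646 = 368.22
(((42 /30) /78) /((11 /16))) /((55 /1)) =56 /117975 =0.00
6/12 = 1/2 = 0.50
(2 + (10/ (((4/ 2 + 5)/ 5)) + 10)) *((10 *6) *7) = 8040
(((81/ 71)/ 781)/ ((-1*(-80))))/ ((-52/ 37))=-2997/ 230676160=-0.00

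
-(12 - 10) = -2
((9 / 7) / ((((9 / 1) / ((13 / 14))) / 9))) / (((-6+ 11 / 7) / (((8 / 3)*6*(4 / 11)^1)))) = -3744 / 2387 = -1.57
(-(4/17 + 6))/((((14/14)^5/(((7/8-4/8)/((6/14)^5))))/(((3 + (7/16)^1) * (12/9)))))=-741.23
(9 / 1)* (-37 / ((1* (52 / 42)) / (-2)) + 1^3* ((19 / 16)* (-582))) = -590949 / 104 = -5682.20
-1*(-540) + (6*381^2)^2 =758581773696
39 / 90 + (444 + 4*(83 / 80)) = 5383 / 12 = 448.58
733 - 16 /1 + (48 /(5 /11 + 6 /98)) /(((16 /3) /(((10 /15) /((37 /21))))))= 723.60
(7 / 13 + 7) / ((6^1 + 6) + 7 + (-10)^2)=14 / 221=0.06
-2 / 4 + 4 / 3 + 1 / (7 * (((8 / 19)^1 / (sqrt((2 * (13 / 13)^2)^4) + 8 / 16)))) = 793 / 336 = 2.36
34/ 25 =1.36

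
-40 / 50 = -4 / 5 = -0.80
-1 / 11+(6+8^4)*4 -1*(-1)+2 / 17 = 3068488 / 187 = 16409.03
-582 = -582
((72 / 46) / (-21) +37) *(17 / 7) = 101065 / 1127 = 89.68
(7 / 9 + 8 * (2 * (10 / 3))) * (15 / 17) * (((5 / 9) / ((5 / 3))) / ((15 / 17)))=487 / 27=18.04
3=3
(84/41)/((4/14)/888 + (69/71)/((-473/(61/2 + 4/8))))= -8767580976/271191589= -32.33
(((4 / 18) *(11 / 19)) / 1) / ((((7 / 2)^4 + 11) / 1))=352 / 440667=0.00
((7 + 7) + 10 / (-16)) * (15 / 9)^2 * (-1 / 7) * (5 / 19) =-13375 / 9576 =-1.40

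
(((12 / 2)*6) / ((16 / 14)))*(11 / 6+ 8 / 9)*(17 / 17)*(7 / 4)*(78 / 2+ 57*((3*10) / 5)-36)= 828345 / 16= 51771.56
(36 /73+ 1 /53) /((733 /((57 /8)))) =112917 /22687816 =0.00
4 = 4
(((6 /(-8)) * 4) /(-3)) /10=1 /10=0.10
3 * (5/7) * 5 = 75/7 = 10.71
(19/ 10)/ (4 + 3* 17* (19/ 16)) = 0.03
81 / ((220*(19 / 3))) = 0.06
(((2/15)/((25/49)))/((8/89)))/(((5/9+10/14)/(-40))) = -91581/1000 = -91.58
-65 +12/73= -4733/73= -64.84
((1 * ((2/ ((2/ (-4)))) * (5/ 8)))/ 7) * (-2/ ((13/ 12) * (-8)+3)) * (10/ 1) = -150/ 119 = -1.26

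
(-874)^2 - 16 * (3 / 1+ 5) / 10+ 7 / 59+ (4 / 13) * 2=2929418187 / 3835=763863.93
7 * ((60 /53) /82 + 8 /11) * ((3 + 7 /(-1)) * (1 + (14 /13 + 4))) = -39183368 /310739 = -126.10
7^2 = 49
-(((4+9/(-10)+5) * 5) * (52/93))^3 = -345948408/29791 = -11612.51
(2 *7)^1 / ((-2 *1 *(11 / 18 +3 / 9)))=-126 / 17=-7.41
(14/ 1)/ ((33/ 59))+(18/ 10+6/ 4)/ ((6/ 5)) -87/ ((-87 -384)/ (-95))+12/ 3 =294955/ 20724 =14.23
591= 591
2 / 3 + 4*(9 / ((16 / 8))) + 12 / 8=20.17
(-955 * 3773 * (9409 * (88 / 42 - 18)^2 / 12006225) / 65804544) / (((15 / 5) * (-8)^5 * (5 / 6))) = 50119851791 / 378245782359244800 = 0.00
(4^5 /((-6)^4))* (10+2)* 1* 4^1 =1024 /27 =37.93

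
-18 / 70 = -9 / 35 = -0.26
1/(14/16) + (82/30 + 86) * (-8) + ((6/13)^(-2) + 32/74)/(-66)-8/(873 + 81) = -115590417907/163076760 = -708.81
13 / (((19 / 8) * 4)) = 26 / 19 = 1.37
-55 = -55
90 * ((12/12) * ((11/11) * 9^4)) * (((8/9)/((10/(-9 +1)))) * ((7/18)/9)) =-18144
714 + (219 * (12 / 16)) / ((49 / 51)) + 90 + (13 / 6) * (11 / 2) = 145070 / 147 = 986.87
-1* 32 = -32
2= 2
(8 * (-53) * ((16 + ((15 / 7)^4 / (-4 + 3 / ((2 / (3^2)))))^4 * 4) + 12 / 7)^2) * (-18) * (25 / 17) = 147858753.30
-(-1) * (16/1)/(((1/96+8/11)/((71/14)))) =599808/5453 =110.00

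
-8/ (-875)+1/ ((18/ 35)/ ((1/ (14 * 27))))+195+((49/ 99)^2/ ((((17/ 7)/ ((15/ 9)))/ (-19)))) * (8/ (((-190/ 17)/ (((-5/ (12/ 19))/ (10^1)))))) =193.20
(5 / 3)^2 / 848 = 0.00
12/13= 0.92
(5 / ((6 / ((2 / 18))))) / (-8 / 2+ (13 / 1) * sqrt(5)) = 10 / 22383+ 65 * sqrt(5) / 44766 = 0.00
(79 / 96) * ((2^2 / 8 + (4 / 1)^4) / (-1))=-13509 / 64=-211.08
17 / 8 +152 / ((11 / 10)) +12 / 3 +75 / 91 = 1162209 / 8008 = 145.13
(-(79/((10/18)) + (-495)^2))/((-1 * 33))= 408612/55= 7429.31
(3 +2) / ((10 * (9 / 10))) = 5 / 9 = 0.56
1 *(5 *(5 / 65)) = 5 / 13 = 0.38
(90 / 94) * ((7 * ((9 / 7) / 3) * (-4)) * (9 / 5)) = -972 / 47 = -20.68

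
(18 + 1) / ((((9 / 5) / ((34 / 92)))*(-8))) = -0.49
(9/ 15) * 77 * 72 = 16632/ 5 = 3326.40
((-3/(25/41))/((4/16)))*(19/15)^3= -1124876/28125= -40.00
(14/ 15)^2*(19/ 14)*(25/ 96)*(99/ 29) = 1463/ 1392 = 1.05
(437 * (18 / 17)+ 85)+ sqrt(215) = sqrt(215)+ 9311 / 17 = 562.37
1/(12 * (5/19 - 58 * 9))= -19/118956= -0.00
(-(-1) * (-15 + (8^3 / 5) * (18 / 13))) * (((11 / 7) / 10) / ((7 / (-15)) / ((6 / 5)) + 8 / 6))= 815859 / 38675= 21.10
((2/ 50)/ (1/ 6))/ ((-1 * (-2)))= 3/ 25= 0.12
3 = 3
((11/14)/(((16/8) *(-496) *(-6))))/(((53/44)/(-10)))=-605/552048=-0.00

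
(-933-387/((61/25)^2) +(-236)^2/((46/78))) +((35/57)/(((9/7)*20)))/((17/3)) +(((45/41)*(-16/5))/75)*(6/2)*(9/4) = 95315143849561999/1020038102100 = 93442.73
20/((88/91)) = 455/22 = 20.68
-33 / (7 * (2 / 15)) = -495 / 14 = -35.36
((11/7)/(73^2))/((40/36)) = 99/373030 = 0.00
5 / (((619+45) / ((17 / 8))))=85 / 5312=0.02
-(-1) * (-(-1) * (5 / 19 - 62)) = -1173 / 19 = -61.74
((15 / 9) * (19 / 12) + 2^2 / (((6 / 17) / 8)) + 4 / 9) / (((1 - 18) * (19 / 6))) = -1125 / 646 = -1.74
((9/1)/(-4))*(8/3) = -6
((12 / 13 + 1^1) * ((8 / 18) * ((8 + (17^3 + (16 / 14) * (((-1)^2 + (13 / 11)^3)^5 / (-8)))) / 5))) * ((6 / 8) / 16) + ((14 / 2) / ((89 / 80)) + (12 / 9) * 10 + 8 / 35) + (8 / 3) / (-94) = 22556389495688487871017331 / 381619691383818192024720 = 59.11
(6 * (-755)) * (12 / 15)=-3624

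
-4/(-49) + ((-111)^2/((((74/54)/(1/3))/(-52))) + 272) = -7623024/49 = -155571.92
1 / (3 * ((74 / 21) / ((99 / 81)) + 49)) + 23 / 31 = 278042 / 371535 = 0.75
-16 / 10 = -8 / 5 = -1.60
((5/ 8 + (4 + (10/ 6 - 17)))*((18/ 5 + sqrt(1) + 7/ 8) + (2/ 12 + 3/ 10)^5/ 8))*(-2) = 1069037503/ 9112500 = 117.32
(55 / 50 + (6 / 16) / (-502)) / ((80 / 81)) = 1787913 / 1606400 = 1.11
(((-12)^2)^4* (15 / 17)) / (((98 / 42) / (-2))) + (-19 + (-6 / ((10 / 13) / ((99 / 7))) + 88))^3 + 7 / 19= -4504497362423003 / 13848625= -325266758.43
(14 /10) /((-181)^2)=7 /163805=0.00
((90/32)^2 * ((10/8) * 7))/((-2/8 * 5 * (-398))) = 14175/101888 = 0.14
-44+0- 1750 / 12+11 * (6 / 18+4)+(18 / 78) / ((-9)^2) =-99799 / 702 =-142.16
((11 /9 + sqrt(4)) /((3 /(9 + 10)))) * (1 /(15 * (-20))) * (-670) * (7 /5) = 63.81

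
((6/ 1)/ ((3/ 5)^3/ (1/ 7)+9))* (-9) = -375/ 73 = -5.14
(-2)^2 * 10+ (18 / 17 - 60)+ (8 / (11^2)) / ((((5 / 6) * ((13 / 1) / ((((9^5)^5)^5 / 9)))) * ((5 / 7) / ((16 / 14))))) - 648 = 138309278634049811841110642914633285585980895911915594087668997695362823064641867676095038719406726254898118068693840905758 / 668525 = 206887219825810271629498700000000000000000000000000000000000000000000000000000000000000000000000000000000000000000000.00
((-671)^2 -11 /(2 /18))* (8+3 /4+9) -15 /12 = 7990019.25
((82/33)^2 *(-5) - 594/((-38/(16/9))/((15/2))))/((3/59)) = 216745940/62073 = 3491.79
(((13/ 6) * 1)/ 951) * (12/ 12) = 13/ 5706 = 0.00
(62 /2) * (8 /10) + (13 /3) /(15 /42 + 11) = 25.18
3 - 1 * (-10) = 13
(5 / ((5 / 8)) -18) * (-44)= 440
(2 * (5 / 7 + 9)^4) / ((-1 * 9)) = -42762752 / 21609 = -1978.93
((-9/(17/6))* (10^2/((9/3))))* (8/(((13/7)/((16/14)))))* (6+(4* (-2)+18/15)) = 92160/221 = 417.01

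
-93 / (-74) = 93 / 74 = 1.26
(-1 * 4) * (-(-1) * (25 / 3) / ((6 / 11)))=-550 / 9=-61.11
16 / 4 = 4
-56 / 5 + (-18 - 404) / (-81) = -2426 / 405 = -5.99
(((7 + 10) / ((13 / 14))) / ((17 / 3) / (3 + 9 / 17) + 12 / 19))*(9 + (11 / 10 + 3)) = 107.20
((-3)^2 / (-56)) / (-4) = 9 / 224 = 0.04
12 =12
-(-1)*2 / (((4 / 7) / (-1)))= -7 / 2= -3.50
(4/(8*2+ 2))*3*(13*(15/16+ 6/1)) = 481/8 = 60.12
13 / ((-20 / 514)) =-3341 / 10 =-334.10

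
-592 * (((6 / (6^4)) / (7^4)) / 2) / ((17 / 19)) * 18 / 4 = -703 / 244902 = -0.00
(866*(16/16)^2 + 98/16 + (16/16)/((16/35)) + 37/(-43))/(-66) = -600935/45408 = -13.23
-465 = -465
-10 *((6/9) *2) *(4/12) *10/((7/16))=-6400/63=-101.59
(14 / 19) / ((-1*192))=-7 / 1824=-0.00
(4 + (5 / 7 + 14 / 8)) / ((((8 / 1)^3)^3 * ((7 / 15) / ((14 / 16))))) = 2715 / 30064771072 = 0.00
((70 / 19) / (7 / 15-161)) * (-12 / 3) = 75 / 817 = 0.09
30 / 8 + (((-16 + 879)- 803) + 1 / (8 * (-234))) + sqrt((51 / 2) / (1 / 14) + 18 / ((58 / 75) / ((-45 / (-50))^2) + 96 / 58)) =131 * sqrt(3705) / 418 + 119339 / 1872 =82.83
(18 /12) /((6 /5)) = 5 /4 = 1.25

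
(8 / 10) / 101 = 4 / 505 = 0.01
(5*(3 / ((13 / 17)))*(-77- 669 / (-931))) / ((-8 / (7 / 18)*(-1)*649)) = -3018265 / 26930904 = -0.11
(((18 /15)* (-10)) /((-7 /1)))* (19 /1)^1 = 228 /7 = 32.57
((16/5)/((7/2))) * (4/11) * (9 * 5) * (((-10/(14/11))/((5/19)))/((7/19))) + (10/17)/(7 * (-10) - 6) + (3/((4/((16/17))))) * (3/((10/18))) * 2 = -78519359/65170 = -1204.84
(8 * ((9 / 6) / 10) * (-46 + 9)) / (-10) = 4.44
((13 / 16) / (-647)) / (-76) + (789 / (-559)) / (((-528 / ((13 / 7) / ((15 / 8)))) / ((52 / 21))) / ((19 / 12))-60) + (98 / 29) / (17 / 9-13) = -0.30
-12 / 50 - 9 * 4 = -906 / 25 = -36.24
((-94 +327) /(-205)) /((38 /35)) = -1631 /1558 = -1.05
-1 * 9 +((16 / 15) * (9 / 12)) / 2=-43 / 5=-8.60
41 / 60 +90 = 5441 / 60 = 90.68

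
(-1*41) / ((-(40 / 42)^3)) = 379701 / 8000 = 47.46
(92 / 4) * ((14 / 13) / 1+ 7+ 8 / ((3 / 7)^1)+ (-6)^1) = 18607 / 39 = 477.10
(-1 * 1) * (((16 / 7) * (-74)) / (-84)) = -296 / 147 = -2.01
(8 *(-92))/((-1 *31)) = 736/31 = 23.74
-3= -3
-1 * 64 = -64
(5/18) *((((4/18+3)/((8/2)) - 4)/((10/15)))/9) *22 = -6325/1944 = -3.25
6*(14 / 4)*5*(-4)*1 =-420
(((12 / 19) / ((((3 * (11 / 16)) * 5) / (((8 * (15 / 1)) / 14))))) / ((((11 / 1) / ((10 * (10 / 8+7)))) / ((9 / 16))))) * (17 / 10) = 5508 / 1463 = 3.76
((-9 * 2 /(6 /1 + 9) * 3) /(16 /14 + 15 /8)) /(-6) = 168 /845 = 0.20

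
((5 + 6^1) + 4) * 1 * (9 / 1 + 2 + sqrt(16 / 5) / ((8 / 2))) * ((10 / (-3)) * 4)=-2200 - 40 * sqrt(5)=-2289.44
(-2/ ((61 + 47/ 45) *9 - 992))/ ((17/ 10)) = 25/ 9214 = 0.00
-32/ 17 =-1.88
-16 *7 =-112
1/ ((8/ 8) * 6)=1/ 6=0.17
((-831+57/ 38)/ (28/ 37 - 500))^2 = 3767872689/ 1364859136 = 2.76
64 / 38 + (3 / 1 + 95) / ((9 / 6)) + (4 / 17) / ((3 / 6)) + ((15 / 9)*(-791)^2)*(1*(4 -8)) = -4041833864 / 969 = -4171139.18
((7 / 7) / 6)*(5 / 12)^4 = 625 / 124416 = 0.01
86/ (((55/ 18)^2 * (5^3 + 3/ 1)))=3483/ 48400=0.07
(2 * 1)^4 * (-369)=-5904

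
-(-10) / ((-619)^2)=0.00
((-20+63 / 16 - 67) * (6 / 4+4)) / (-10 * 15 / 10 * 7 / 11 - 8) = 160809 / 6176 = 26.04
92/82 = 46/41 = 1.12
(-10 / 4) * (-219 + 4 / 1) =1075 / 2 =537.50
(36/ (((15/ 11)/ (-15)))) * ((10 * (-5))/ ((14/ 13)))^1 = 128700/ 7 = 18385.71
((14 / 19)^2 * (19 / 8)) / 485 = 49 / 18430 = 0.00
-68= -68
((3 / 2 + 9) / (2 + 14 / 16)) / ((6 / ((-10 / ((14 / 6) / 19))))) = -1140 / 23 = -49.57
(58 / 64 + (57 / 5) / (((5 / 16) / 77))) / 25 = 2247893 / 20000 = 112.39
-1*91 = -91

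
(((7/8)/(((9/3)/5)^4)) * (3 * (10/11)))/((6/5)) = 109375/7128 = 15.34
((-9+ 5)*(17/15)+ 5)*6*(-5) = -14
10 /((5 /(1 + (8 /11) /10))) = 118 /55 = 2.15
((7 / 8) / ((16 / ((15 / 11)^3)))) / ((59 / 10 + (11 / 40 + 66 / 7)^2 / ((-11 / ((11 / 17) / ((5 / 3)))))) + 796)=819984375 / 4722135405482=0.00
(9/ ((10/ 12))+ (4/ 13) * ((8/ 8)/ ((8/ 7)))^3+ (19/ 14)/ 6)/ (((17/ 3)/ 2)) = 1962511/ 495040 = 3.96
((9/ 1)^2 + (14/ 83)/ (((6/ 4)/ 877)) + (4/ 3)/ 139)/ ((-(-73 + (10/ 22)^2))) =250756649/ 101617896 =2.47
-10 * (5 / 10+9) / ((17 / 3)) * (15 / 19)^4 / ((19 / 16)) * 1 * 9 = -109350000 / 2215457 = -49.36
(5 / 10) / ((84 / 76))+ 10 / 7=79 / 42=1.88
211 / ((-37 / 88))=-18568 / 37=-501.84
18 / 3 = 6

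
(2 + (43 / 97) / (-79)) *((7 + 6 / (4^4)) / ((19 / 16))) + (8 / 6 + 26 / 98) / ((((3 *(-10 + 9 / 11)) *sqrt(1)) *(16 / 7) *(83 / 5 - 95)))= 68542227572089 / 5810592235392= 11.80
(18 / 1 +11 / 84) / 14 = 1523 / 1176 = 1.30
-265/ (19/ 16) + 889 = 12651/ 19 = 665.84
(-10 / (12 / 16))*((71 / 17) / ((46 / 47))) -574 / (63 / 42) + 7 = -507397 / 1173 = -432.56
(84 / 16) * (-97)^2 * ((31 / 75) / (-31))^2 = 65863 / 7500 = 8.78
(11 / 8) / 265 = 11 / 2120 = 0.01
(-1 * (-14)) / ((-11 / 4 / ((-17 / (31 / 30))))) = 28560 / 341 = 83.75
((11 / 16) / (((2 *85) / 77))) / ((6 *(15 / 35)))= 0.12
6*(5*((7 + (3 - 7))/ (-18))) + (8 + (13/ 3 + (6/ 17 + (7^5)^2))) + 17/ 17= 14406238142/ 51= 282475257.69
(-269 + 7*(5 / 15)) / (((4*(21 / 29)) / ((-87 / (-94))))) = -84100 / 987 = -85.21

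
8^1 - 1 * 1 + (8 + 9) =24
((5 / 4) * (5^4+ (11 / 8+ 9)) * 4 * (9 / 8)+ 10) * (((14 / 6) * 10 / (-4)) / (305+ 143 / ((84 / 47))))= -56196875 / 1034912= -54.30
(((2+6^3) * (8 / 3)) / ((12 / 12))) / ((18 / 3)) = 872 / 9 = 96.89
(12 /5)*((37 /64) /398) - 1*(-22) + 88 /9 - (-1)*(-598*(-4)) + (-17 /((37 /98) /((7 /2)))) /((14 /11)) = 24385799443 /10602720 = 2299.96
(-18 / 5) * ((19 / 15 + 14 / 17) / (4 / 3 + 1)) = -9594 / 2975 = -3.22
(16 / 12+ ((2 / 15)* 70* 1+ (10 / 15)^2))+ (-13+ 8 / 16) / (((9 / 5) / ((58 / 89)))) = 5275 / 801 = 6.59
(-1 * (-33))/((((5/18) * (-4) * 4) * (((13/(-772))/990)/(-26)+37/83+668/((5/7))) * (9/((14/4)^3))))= -17950587039/474823318796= -0.04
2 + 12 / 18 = 8 / 3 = 2.67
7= 7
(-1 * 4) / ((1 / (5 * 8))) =-160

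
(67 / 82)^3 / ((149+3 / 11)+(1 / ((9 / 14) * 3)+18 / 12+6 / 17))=1518552387 / 422155736252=0.00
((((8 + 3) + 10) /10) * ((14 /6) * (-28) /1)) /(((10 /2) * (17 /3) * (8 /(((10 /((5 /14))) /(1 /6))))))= -43218 /425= -101.69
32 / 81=0.40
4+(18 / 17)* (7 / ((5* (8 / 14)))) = 1121 / 170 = 6.59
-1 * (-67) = 67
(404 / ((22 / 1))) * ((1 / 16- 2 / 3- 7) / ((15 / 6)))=-7373 / 132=-55.86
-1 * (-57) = 57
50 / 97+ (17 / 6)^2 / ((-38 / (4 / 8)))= 108767 / 265392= 0.41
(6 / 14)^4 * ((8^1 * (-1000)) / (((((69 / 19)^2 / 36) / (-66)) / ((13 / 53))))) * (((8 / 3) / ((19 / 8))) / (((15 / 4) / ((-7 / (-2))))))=120191385600 / 9616691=12498.21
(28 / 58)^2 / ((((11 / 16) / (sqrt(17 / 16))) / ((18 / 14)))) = 1008 * sqrt(17) / 9251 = 0.45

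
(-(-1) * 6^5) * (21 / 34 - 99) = -13005360 / 17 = -765021.18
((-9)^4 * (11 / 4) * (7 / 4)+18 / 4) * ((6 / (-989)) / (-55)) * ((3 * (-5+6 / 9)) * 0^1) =0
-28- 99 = -127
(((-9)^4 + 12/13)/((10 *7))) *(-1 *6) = -51183/91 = -562.45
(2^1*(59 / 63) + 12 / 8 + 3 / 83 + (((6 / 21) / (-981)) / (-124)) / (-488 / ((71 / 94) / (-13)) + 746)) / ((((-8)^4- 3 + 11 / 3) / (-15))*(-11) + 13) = 78222377457967 / 69229447804792380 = 0.00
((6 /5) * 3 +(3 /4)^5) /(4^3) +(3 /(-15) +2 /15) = -1319 /196608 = -0.01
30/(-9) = -10/3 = -3.33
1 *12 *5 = 60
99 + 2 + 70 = 171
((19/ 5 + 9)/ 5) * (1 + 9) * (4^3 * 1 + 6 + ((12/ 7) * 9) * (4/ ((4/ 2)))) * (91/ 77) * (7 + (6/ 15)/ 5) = 207936768/ 9625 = 21603.82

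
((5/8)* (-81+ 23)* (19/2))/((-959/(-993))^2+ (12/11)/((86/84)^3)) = -2375845263632115/13447877037448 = -176.67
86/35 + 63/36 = 589/140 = 4.21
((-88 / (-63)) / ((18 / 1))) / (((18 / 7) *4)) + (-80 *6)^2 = 335923211 / 1458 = 230400.01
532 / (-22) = -266 / 11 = -24.18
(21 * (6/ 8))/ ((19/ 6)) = 189/ 38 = 4.97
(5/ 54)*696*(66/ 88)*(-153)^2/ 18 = 125715/ 2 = 62857.50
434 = 434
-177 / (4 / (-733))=129741 / 4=32435.25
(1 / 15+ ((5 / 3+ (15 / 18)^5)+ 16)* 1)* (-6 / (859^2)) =-705097 / 4781468880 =-0.00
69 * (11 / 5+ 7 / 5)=1242 / 5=248.40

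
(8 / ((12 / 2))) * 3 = 4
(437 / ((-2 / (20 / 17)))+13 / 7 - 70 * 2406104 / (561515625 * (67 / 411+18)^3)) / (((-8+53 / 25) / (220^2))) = 2100640.10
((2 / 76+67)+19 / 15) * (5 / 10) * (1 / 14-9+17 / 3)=-111.38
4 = 4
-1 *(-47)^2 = -2209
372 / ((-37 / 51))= -18972 / 37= -512.76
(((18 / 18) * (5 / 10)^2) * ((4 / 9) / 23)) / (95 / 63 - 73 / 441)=0.00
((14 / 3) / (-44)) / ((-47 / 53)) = 371 / 3102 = 0.12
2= 2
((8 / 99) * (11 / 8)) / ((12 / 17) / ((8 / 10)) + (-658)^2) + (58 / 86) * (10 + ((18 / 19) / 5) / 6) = 1830775188844 / 270605216295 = 6.77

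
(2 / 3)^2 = 4 / 9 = 0.44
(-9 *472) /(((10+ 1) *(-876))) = 354 /803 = 0.44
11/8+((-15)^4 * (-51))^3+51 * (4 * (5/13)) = -1789942072623046866697/104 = -17210981467529296795.16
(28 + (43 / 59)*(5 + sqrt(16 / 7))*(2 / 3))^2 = 3705568*sqrt(7) / 219303 + 203181308 / 219303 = 971.19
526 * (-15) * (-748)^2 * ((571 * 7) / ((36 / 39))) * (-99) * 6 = 11354366239135920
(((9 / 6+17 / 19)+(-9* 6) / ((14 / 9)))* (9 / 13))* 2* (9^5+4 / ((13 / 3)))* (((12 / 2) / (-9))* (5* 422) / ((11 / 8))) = 2703350001.09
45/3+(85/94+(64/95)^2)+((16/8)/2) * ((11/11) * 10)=22360899/848350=26.36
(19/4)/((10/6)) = 57/20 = 2.85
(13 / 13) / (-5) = -1 / 5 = -0.20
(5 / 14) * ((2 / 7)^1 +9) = 325 / 98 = 3.32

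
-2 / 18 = -1 / 9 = -0.11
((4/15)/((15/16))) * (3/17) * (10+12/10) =3584/6375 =0.56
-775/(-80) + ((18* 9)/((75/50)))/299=48073/4784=10.05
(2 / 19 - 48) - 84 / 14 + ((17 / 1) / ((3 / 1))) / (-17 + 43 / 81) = -1374737 / 25346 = -54.24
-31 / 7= -4.43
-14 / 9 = -1.56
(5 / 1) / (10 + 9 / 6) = 10 / 23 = 0.43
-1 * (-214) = 214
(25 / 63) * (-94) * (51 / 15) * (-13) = 103870 / 63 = 1648.73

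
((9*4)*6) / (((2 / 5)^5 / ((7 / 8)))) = 590625 / 32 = 18457.03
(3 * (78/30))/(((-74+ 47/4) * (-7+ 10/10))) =26/1245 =0.02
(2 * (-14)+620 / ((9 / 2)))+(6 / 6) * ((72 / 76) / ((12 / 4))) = 18826 / 171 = 110.09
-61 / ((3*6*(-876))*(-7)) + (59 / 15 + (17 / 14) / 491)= 1066347833 / 270973080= 3.94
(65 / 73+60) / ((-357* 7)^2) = 635 / 65126439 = 0.00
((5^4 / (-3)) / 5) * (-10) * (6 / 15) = 500 / 3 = 166.67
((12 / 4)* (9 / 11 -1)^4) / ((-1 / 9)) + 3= 43491 / 14641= 2.97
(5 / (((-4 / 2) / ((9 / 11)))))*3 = -135 / 22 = -6.14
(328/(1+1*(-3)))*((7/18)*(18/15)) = -76.53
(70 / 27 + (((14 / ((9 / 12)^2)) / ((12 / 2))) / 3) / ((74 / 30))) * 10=3500 / 111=31.53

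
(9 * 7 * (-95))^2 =35820225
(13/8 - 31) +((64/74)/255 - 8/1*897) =-543861449/75480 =-7205.37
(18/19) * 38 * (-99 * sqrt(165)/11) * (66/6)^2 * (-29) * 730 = 829948680 * sqrt(165) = 10660883822.96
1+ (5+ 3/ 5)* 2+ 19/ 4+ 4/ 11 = 3809/ 220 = 17.31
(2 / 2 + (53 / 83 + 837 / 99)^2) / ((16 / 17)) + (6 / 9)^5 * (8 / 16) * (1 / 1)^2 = 288378622927 / 3240916272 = 88.98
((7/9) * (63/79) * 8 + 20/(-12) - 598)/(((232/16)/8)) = -328.11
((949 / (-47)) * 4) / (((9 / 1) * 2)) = -1898 / 423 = -4.49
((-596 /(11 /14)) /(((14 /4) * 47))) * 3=-7152 /517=-13.83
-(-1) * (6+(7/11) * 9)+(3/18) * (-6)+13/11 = 11.91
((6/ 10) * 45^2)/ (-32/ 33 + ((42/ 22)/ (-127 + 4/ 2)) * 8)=-5011875/ 4504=-1112.76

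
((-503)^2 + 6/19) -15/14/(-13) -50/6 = 2624633047/10374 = 253001.06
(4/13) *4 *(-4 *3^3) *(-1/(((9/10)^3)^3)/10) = 6400000000/186535791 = 34.31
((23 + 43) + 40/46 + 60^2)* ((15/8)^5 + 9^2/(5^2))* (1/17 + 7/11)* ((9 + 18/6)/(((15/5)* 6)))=44889.51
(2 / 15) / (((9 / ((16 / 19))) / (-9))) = -32 / 285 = -0.11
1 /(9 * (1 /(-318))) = -106 /3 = -35.33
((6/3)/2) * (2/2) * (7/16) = 0.44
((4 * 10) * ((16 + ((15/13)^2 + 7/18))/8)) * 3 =269525/1014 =265.80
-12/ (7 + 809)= -1/ 68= -0.01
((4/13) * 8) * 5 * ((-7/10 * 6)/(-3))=224/13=17.23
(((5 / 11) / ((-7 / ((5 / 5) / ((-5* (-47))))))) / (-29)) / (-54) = -1 / 5667354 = -0.00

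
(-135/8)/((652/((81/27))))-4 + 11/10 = -2.98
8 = 8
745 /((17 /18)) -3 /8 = 107229 /136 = 788.45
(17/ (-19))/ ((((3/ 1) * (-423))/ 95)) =85/ 1269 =0.07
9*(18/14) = 81/7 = 11.57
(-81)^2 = 6561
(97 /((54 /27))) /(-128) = -97 /256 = -0.38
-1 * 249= -249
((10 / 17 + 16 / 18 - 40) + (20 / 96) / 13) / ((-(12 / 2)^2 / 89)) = 54532169 / 572832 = 95.20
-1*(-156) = 156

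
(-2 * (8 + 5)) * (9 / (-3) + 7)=-104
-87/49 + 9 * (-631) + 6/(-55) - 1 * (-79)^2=-32129479/2695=-11921.88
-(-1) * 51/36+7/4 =3.17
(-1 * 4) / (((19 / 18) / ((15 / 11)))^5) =-5739562800000 / 398778220049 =-14.39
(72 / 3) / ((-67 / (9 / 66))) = -36 / 737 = -0.05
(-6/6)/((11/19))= -1.73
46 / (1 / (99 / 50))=2277 / 25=91.08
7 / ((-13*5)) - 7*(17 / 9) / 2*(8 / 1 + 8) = -61943 / 585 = -105.89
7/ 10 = 0.70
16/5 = 3.20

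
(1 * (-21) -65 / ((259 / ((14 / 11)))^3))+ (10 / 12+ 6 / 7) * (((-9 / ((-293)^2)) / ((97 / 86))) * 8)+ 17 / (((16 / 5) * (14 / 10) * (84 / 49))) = -14176323683064952943 / 754552515653635776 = -18.79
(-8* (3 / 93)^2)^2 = 64 / 923521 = 0.00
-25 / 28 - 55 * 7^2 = -75485 / 28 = -2695.89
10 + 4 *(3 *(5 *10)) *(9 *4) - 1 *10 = 21600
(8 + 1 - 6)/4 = 3/4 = 0.75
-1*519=-519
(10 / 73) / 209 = 10 / 15257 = 0.00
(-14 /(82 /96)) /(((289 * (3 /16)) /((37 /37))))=-3584 /11849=-0.30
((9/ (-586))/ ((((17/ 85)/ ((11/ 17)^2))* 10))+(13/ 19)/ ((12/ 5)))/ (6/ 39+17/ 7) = 123803953/ 1134248415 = 0.11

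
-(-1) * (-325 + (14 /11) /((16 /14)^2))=-114057 /352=-324.03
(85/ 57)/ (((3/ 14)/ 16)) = 19040/ 171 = 111.35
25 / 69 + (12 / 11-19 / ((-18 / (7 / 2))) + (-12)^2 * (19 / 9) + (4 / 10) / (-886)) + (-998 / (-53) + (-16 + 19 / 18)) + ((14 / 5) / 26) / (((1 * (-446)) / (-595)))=323585413732423 / 1033236126780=313.18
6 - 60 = -54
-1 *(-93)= 93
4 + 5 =9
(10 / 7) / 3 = 10 / 21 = 0.48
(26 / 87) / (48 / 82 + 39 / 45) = 5330 / 25897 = 0.21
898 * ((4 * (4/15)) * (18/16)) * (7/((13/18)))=678888/65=10444.43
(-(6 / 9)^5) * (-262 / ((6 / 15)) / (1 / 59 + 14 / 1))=1236640 / 200961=6.15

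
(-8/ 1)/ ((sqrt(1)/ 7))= -56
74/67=1.10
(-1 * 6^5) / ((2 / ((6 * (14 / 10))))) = -163296 / 5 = -32659.20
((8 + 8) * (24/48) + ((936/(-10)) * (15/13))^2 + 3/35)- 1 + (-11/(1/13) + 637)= 425778/35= 12165.09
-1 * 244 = -244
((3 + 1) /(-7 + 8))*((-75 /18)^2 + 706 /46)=27083 /207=130.84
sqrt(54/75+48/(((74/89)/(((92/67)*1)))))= sqrt(12289449138)/12395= 8.94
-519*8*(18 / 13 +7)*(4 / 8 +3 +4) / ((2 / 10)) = -16971300 / 13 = -1305484.62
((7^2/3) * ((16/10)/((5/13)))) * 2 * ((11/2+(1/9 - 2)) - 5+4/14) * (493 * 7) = -349213592/675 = -517353.47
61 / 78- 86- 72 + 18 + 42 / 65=-54043 / 390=-138.57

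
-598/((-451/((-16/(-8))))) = 1196/451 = 2.65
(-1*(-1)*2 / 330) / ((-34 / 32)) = -16 / 2805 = -0.01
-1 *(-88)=88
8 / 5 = 1.60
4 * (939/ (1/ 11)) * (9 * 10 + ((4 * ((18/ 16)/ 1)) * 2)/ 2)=3904362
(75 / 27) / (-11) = -25 / 99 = -0.25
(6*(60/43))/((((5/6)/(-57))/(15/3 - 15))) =246240/43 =5726.51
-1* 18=-18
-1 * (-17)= 17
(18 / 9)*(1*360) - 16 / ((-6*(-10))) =10796 / 15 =719.73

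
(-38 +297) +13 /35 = 9078 /35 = 259.37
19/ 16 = 1.19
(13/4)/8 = 13/32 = 0.41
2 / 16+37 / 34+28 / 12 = 1447 / 408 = 3.55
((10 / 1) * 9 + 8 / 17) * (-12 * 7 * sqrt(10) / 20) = -32298 * sqrt(10) / 85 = -1201.59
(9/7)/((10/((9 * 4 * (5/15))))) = 54/35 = 1.54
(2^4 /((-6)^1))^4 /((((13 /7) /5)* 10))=14336 /1053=13.61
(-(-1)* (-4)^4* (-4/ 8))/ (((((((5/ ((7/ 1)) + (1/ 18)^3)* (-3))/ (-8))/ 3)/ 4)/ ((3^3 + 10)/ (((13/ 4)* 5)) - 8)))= 62204018688/ 1895855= 32810.54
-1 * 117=-117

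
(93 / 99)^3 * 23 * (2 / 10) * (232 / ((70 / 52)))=4133084176 / 6288975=657.20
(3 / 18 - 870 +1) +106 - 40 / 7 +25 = -31229 / 42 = -743.55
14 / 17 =0.82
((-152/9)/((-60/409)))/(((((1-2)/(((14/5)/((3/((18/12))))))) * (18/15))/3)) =-54397/135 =-402.94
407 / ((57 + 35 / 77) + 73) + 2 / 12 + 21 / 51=541319 / 146370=3.70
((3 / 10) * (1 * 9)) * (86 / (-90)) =-129 / 50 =-2.58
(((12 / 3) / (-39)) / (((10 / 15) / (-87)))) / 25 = 0.54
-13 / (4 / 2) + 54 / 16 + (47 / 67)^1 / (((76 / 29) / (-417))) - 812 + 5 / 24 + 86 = -3210011 / 3819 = -840.54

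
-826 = -826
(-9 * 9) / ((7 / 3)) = -243 / 7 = -34.71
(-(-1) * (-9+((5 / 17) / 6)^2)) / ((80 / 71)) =-6646381 / 832320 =-7.99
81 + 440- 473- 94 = -46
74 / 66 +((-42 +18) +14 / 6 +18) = -28 / 11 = -2.55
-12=-12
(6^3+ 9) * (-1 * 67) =-15075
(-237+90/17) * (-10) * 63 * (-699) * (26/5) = -9020010636/17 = -530588860.94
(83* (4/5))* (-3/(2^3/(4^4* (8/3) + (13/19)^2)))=-12281261/722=-17010.06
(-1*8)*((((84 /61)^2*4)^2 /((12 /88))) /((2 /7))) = -163567337472 /13845841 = -11813.46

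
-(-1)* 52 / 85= 0.61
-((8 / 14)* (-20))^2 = -6400 / 49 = -130.61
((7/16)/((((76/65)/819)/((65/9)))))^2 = 7243230255625/1478656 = 4898522.89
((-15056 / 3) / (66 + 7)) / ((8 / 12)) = -7528 / 73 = -103.12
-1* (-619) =619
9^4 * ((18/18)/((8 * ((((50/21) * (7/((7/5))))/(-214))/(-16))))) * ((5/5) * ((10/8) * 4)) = 29485134/25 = 1179405.36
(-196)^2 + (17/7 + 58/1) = 38476.43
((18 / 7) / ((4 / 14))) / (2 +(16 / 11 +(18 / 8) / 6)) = 792 / 337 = 2.35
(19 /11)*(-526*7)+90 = -68968 /11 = -6269.82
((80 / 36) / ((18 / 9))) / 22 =5 / 99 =0.05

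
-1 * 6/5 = -1.20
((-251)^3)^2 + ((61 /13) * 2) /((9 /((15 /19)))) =185293650227050351 /741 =250058907189001.82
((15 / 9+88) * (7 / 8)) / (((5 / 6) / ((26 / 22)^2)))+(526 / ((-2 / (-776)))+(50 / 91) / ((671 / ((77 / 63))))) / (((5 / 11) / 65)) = 271419606552401 / 9300060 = 29184715.64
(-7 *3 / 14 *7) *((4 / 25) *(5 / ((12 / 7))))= -49 / 10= -4.90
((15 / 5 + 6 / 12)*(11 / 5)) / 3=77 / 30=2.57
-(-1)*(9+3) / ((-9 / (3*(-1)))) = 4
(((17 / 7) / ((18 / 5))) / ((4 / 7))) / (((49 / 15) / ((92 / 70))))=1955 / 4116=0.47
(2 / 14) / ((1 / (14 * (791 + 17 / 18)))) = 14255 / 9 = 1583.89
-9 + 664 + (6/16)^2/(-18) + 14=85631/128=668.99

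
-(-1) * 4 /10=2 /5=0.40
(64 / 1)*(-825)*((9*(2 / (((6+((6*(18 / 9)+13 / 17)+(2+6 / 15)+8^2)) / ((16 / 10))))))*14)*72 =-43429478400 / 2413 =-17998126.15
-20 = -20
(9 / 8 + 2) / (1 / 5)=125 / 8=15.62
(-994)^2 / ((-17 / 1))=-988036 / 17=-58119.76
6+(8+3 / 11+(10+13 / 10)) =2813 / 110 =25.57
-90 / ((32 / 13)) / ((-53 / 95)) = 55575 / 848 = 65.54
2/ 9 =0.22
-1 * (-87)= 87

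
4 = 4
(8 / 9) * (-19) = -152 / 9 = -16.89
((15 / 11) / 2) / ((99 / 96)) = 80 / 121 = 0.66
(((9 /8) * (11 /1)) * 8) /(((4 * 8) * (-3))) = -33 /32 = -1.03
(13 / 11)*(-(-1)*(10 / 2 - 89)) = -1092 / 11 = -99.27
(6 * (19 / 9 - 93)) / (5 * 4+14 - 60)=818 / 39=20.97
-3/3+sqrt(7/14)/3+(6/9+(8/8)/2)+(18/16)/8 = sqrt(2)/6+59/192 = 0.54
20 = 20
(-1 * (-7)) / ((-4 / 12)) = -21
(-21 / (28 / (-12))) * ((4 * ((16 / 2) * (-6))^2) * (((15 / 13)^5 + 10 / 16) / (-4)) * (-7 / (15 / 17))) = 163096301088 / 371293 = 439265.76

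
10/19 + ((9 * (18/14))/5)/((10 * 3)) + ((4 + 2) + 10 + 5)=143663/6650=21.60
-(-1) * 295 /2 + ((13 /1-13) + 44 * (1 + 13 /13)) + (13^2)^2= 57593 /2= 28796.50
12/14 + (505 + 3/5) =17726/35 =506.46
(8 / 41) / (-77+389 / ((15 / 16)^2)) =1800 / 3372619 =0.00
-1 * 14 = -14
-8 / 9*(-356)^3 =40104903.11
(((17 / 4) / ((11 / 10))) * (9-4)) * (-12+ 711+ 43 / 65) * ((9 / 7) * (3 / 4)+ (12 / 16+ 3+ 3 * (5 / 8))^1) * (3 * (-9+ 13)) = 2139626205 / 2002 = 1068744.36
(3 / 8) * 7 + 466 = 3749 / 8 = 468.62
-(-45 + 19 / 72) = 3221 / 72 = 44.74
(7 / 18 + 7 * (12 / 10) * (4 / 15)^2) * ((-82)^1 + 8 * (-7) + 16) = -135359 / 1125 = -120.32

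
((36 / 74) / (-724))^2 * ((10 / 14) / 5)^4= 81 / 430737565636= 0.00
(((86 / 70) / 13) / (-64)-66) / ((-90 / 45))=1921963 / 58240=33.00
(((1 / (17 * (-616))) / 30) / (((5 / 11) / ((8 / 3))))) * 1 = -1 / 53550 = -0.00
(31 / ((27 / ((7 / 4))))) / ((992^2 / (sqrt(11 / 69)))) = 7 * sqrt(759) / 236556288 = 0.00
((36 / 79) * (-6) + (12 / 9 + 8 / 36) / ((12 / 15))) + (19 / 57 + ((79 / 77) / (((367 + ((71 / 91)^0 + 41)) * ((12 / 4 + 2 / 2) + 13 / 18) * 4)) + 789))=1500819087083 / 1903279455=788.54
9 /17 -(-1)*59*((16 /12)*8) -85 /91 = 2918858 /4641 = 628.93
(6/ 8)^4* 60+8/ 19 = 23597/ 1216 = 19.41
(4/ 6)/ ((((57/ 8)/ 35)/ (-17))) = -9520/ 171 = -55.67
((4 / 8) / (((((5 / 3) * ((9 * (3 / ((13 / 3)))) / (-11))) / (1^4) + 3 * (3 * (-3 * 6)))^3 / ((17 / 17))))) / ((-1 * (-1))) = -2924207 / 25301931479802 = -0.00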